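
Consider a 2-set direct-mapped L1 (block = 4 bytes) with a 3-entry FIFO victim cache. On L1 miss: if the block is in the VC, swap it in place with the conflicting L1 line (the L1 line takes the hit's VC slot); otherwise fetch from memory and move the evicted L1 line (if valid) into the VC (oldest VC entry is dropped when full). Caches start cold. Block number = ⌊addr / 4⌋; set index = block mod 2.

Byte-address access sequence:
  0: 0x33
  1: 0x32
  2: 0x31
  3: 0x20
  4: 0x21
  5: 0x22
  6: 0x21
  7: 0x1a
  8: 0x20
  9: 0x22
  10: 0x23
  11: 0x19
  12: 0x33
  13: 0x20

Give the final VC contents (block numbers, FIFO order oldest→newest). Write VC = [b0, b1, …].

VC = [6, 12]

#0 0x33→b12/s0 MISS; vc=[]
#1 0x32→b12/s0 L1-HIT; vc=[]
#2 0x31→b12/s0 L1-HIT; vc=[]
#3 0x20→b8/s0 MISS; vc=[12]
#4 0x21→b8/s0 L1-HIT; vc=[12]
#5 0x22→b8/s0 L1-HIT; vc=[12]
#6 0x21→b8/s0 L1-HIT; vc=[12]
#7 0x1a→b6/s0 MISS; vc=[12,8]
#8 0x20→b8/s0 VC-HIT; vc=[12,6]
#9 0x22→b8/s0 L1-HIT; vc=[12,6]
#10 0x23→b8/s0 L1-HIT; vc=[12,6]
#11 0x19→b6/s0 VC-HIT; vc=[12,8]
#12 0x33→b12/s0 VC-HIT; vc=[6,8]
#13 0x20→b8/s0 VC-HIT; vc=[6,12]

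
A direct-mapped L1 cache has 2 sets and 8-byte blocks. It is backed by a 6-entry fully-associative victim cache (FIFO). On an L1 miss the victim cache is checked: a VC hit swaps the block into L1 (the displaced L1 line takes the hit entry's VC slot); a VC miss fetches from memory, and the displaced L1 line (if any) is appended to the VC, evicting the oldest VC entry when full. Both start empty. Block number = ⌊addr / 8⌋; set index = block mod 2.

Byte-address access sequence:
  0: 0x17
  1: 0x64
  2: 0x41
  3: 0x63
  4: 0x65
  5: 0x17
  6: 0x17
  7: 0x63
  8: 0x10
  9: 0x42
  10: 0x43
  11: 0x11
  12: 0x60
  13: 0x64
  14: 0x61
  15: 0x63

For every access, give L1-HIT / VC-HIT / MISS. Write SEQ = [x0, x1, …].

0: 0x17 (blk 2, set 0) → MISS  vc=[]
1: 0x64 (blk 12, set 0) → MISS  vc=[2]
2: 0x41 (blk 8, set 0) → MISS  vc=[2, 12]
3: 0x63 (blk 12, set 0) → VC-HIT  vc=[2, 8]
4: 0x65 (blk 12, set 0) → L1-HIT  vc=[2, 8]
5: 0x17 (blk 2, set 0) → VC-HIT  vc=[12, 8]
6: 0x17 (blk 2, set 0) → L1-HIT  vc=[12, 8]
7: 0x63 (blk 12, set 0) → VC-HIT  vc=[2, 8]
8: 0x10 (blk 2, set 0) → VC-HIT  vc=[12, 8]
9: 0x42 (blk 8, set 0) → VC-HIT  vc=[12, 2]
10: 0x43 (blk 8, set 0) → L1-HIT  vc=[12, 2]
11: 0x11 (blk 2, set 0) → VC-HIT  vc=[12, 8]
12: 0x60 (blk 12, set 0) → VC-HIT  vc=[2, 8]
13: 0x64 (blk 12, set 0) → L1-HIT  vc=[2, 8]
14: 0x61 (blk 12, set 0) → L1-HIT  vc=[2, 8]
15: 0x63 (blk 12, set 0) → L1-HIT  vc=[2, 8]

SEQ = [MISS, MISS, MISS, VC-HIT, L1-HIT, VC-HIT, L1-HIT, VC-HIT, VC-HIT, VC-HIT, L1-HIT, VC-HIT, VC-HIT, L1-HIT, L1-HIT, L1-HIT]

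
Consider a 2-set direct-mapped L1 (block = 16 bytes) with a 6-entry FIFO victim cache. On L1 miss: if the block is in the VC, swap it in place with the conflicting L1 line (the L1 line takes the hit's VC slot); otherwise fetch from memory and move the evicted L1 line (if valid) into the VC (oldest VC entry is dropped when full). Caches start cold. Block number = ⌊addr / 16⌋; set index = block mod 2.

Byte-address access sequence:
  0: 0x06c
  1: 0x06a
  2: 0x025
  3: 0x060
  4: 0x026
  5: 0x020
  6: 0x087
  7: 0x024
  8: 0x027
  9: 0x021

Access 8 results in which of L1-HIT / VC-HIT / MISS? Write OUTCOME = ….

#0 0x6c→b6/s0 MISS; vc=[]
#1 0x6a→b6/s0 L1-HIT; vc=[]
#2 0x25→b2/s0 MISS; vc=[6]
#3 0x60→b6/s0 VC-HIT; vc=[2]
#4 0x26→b2/s0 VC-HIT; vc=[6]
#5 0x20→b2/s0 L1-HIT; vc=[6]
#6 0x87→b8/s0 MISS; vc=[6,2]
#7 0x24→b2/s0 VC-HIT; vc=[6,8]
#8 0x27→b2/s0 L1-HIT; vc=[6,8]
#9 0x21→b2/s0 L1-HIT; vc=[6,8]

OUTCOME = L1-HIT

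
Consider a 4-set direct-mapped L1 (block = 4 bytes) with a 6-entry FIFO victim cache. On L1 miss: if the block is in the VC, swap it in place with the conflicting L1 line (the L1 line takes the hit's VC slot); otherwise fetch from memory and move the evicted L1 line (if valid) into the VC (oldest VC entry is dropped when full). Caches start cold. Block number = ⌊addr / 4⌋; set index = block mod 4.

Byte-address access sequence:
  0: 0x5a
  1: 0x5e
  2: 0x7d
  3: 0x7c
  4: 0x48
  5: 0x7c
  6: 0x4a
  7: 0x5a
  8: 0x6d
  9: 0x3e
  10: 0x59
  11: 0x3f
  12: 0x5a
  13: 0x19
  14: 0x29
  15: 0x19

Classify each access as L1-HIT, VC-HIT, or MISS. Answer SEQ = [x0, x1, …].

  [0] addr=0x5a blk=22 s=2: MISS | VC []
  [1] addr=0x5e blk=23 s=3: MISS | VC []
  [2] addr=0x7d blk=31 s=3: MISS | VC [23]
  [3] addr=0x7c blk=31 s=3: L1-HIT | VC [23]
  [4] addr=0x48 blk=18 s=2: MISS | VC [23, 22]
  [5] addr=0x7c blk=31 s=3: L1-HIT | VC [23, 22]
  [6] addr=0x4a blk=18 s=2: L1-HIT | VC [23, 22]
  [7] addr=0x5a blk=22 s=2: VC-HIT | VC [23, 18]
  [8] addr=0x6d blk=27 s=3: MISS | VC [23, 18, 31]
  [9] addr=0x3e blk=15 s=3: MISS | VC [23, 18, 31, 27]
  [10] addr=0x59 blk=22 s=2: L1-HIT | VC [23, 18, 31, 27]
  [11] addr=0x3f blk=15 s=3: L1-HIT | VC [23, 18, 31, 27]
  [12] addr=0x5a blk=22 s=2: L1-HIT | VC [23, 18, 31, 27]
  [13] addr=0x19 blk=6 s=2: MISS | VC [23, 18, 31, 27, 22]
  [14] addr=0x29 blk=10 s=2: MISS | VC [23, 18, 31, 27, 22, 6]
  [15] addr=0x19 blk=6 s=2: VC-HIT | VC [23, 18, 31, 27, 22, 10]

SEQ = [MISS, MISS, MISS, L1-HIT, MISS, L1-HIT, L1-HIT, VC-HIT, MISS, MISS, L1-HIT, L1-HIT, L1-HIT, MISS, MISS, VC-HIT]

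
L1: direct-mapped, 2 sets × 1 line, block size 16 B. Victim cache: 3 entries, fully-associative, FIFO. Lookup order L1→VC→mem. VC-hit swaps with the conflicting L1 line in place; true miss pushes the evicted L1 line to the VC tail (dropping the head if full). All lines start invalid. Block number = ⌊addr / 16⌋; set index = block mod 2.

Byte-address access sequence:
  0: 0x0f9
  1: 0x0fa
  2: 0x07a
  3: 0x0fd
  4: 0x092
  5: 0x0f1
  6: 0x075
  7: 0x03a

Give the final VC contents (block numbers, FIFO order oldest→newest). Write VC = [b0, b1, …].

VC = [15, 9, 7]

#0 0xf9→b15/s1 MISS; vc=[]
#1 0xfa→b15/s1 L1-HIT; vc=[]
#2 0x7a→b7/s1 MISS; vc=[15]
#3 0xfd→b15/s1 VC-HIT; vc=[7]
#4 0x92→b9/s1 MISS; vc=[7,15]
#5 0xf1→b15/s1 VC-HIT; vc=[7,9]
#6 0x75→b7/s1 VC-HIT; vc=[15,9]
#7 0x3a→b3/s1 MISS; vc=[15,9,7]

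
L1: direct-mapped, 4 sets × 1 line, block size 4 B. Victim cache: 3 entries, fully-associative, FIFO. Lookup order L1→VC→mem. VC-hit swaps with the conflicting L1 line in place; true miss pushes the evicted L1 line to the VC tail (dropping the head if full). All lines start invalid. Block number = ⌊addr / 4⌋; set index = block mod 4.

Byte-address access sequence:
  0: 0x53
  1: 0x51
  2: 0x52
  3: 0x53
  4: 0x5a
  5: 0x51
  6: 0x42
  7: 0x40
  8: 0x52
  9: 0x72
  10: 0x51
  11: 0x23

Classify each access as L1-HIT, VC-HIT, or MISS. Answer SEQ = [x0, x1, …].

0: 0x53 (blk 20, set 0) → MISS  vc=[]
1: 0x51 (blk 20, set 0) → L1-HIT  vc=[]
2: 0x52 (blk 20, set 0) → L1-HIT  vc=[]
3: 0x53 (blk 20, set 0) → L1-HIT  vc=[]
4: 0x5a (blk 22, set 2) → MISS  vc=[]
5: 0x51 (blk 20, set 0) → L1-HIT  vc=[]
6: 0x42 (blk 16, set 0) → MISS  vc=[20]
7: 0x40 (blk 16, set 0) → L1-HIT  vc=[20]
8: 0x52 (blk 20, set 0) → VC-HIT  vc=[16]
9: 0x72 (blk 28, set 0) → MISS  vc=[16, 20]
10: 0x51 (blk 20, set 0) → VC-HIT  vc=[16, 28]
11: 0x23 (blk 8, set 0) → MISS  vc=[16, 28, 20]

SEQ = [MISS, L1-HIT, L1-HIT, L1-HIT, MISS, L1-HIT, MISS, L1-HIT, VC-HIT, MISS, VC-HIT, MISS]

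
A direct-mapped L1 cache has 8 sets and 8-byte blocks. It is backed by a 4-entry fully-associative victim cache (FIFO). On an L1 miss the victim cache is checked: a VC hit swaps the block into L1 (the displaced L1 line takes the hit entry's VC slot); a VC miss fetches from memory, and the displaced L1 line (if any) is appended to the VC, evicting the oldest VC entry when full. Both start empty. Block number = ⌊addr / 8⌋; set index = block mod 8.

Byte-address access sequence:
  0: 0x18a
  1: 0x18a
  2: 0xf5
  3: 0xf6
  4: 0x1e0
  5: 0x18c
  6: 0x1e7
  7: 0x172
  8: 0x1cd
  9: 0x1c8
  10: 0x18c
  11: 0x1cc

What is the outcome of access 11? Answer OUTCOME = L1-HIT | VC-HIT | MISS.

OUTCOME = VC-HIT

0: 0x18a (blk 49, set 1) → MISS  vc=[]
1: 0x18a (blk 49, set 1) → L1-HIT  vc=[]
2: 0xf5 (blk 30, set 6) → MISS  vc=[]
3: 0xf6 (blk 30, set 6) → L1-HIT  vc=[]
4: 0x1e0 (blk 60, set 4) → MISS  vc=[]
5: 0x18c (blk 49, set 1) → L1-HIT  vc=[]
6: 0x1e7 (blk 60, set 4) → L1-HIT  vc=[]
7: 0x172 (blk 46, set 6) → MISS  vc=[30]
8: 0x1cd (blk 57, set 1) → MISS  vc=[30, 49]
9: 0x1c8 (blk 57, set 1) → L1-HIT  vc=[30, 49]
10: 0x18c (blk 49, set 1) → VC-HIT  vc=[30, 57]
11: 0x1cc (blk 57, set 1) → VC-HIT  vc=[30, 49]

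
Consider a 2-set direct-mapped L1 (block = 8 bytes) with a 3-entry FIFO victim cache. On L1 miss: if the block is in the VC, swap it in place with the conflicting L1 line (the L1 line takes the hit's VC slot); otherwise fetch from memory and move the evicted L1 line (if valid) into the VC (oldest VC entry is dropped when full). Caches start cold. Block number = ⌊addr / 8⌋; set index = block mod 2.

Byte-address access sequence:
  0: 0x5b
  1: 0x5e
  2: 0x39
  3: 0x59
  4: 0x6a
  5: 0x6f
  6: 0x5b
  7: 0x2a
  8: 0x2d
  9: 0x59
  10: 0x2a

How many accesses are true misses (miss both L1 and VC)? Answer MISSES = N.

0: 0x5b (blk 11, set 1) → MISS  vc=[]
1: 0x5e (blk 11, set 1) → L1-HIT  vc=[]
2: 0x39 (blk 7, set 1) → MISS  vc=[11]
3: 0x59 (blk 11, set 1) → VC-HIT  vc=[7]
4: 0x6a (blk 13, set 1) → MISS  vc=[7, 11]
5: 0x6f (blk 13, set 1) → L1-HIT  vc=[7, 11]
6: 0x5b (blk 11, set 1) → VC-HIT  vc=[7, 13]
7: 0x2a (blk 5, set 1) → MISS  vc=[7, 13, 11]
8: 0x2d (blk 5, set 1) → L1-HIT  vc=[7, 13, 11]
9: 0x59 (blk 11, set 1) → VC-HIT  vc=[7, 13, 5]
10: 0x2a (blk 5, set 1) → VC-HIT  vc=[7, 13, 11]

MISSES = 4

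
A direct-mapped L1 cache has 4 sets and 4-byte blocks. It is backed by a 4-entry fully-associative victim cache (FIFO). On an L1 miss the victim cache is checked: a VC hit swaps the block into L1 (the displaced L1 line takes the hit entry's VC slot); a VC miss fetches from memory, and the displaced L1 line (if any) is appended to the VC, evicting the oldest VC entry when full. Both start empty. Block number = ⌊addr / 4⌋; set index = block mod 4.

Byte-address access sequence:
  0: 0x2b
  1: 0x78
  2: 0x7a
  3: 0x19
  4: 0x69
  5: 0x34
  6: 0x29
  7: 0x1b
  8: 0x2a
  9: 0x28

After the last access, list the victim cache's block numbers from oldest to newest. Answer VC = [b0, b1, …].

VC = [26, 30, 6]

0: 0x2b (blk 10, set 2) → MISS  vc=[]
1: 0x78 (blk 30, set 2) → MISS  vc=[10]
2: 0x7a (blk 30, set 2) → L1-HIT  vc=[10]
3: 0x19 (blk 6, set 2) → MISS  vc=[10, 30]
4: 0x69 (blk 26, set 2) → MISS  vc=[10, 30, 6]
5: 0x34 (blk 13, set 1) → MISS  vc=[10, 30, 6]
6: 0x29 (blk 10, set 2) → VC-HIT  vc=[26, 30, 6]
7: 0x1b (blk 6, set 2) → VC-HIT  vc=[26, 30, 10]
8: 0x2a (blk 10, set 2) → VC-HIT  vc=[26, 30, 6]
9: 0x28 (blk 10, set 2) → L1-HIT  vc=[26, 30, 6]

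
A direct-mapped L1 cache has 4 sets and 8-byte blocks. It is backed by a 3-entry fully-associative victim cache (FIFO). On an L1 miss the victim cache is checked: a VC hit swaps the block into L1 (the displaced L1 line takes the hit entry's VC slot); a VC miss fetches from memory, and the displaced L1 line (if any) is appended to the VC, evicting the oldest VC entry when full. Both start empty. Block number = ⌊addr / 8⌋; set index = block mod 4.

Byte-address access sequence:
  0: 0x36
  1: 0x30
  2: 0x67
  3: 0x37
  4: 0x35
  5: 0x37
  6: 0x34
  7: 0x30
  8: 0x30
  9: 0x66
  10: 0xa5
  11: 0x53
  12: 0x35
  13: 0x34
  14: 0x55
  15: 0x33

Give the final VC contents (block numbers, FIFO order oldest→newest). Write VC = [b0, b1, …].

VC = [12, 10]

  [0] addr=0x36 blk=6 s=2: MISS | VC []
  [1] addr=0x30 blk=6 s=2: L1-HIT | VC []
  [2] addr=0x67 blk=12 s=0: MISS | VC []
  [3] addr=0x37 blk=6 s=2: L1-HIT | VC []
  [4] addr=0x35 blk=6 s=2: L1-HIT | VC []
  [5] addr=0x37 blk=6 s=2: L1-HIT | VC []
  [6] addr=0x34 blk=6 s=2: L1-HIT | VC []
  [7] addr=0x30 blk=6 s=2: L1-HIT | VC []
  [8] addr=0x30 blk=6 s=2: L1-HIT | VC []
  [9] addr=0x66 blk=12 s=0: L1-HIT | VC []
  [10] addr=0xa5 blk=20 s=0: MISS | VC [12]
  [11] addr=0x53 blk=10 s=2: MISS | VC [12, 6]
  [12] addr=0x35 blk=6 s=2: VC-HIT | VC [12, 10]
  [13] addr=0x34 blk=6 s=2: L1-HIT | VC [12, 10]
  [14] addr=0x55 blk=10 s=2: VC-HIT | VC [12, 6]
  [15] addr=0x33 blk=6 s=2: VC-HIT | VC [12, 10]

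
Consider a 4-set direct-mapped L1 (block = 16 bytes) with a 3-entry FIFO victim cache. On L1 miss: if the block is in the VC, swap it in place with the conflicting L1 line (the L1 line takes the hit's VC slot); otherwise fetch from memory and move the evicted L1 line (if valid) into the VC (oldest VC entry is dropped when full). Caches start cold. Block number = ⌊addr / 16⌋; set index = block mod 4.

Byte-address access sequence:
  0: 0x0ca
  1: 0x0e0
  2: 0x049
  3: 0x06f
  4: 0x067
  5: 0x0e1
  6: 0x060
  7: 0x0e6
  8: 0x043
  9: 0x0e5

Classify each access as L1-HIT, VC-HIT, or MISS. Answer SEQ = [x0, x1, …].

  [0] addr=0xca blk=12 s=0: MISS | VC []
  [1] addr=0xe0 blk=14 s=2: MISS | VC []
  [2] addr=0x49 blk=4 s=0: MISS | VC [12]
  [3] addr=0x6f blk=6 s=2: MISS | VC [12, 14]
  [4] addr=0x67 blk=6 s=2: L1-HIT | VC [12, 14]
  [5] addr=0xe1 blk=14 s=2: VC-HIT | VC [12, 6]
  [6] addr=0x60 blk=6 s=2: VC-HIT | VC [12, 14]
  [7] addr=0xe6 blk=14 s=2: VC-HIT | VC [12, 6]
  [8] addr=0x43 blk=4 s=0: L1-HIT | VC [12, 6]
  [9] addr=0xe5 blk=14 s=2: L1-HIT | VC [12, 6]

SEQ = [MISS, MISS, MISS, MISS, L1-HIT, VC-HIT, VC-HIT, VC-HIT, L1-HIT, L1-HIT]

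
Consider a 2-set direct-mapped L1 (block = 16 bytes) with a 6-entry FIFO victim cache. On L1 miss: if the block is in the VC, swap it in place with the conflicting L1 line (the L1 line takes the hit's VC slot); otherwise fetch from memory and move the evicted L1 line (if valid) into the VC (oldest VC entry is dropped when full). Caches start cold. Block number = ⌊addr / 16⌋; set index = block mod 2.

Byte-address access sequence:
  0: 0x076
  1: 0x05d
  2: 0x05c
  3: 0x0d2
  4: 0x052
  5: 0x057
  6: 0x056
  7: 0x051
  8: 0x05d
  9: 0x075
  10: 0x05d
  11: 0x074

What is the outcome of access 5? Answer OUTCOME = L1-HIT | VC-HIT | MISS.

  [0] addr=0x76 blk=7 s=1: MISS | VC []
  [1] addr=0x5d blk=5 s=1: MISS | VC [7]
  [2] addr=0x5c blk=5 s=1: L1-HIT | VC [7]
  [3] addr=0xd2 blk=13 s=1: MISS | VC [7, 5]
  [4] addr=0x52 blk=5 s=1: VC-HIT | VC [7, 13]
  [5] addr=0x57 blk=5 s=1: L1-HIT | VC [7, 13]
  [6] addr=0x56 blk=5 s=1: L1-HIT | VC [7, 13]
  [7] addr=0x51 blk=5 s=1: L1-HIT | VC [7, 13]
  [8] addr=0x5d blk=5 s=1: L1-HIT | VC [7, 13]
  [9] addr=0x75 blk=7 s=1: VC-HIT | VC [5, 13]
  [10] addr=0x5d blk=5 s=1: VC-HIT | VC [7, 13]
  [11] addr=0x74 blk=7 s=1: VC-HIT | VC [5, 13]

OUTCOME = L1-HIT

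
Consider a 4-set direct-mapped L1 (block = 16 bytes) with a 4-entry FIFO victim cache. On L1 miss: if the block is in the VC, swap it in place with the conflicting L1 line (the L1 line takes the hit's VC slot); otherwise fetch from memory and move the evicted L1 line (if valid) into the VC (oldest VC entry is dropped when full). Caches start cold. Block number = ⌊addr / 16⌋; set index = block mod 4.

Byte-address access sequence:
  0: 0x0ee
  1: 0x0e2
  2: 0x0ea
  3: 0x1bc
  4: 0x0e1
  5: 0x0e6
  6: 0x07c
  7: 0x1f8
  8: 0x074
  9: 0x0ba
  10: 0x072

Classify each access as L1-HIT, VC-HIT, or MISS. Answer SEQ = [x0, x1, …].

SEQ = [MISS, L1-HIT, L1-HIT, MISS, L1-HIT, L1-HIT, MISS, MISS, VC-HIT, MISS, VC-HIT]

0: 0xee (blk 14, set 2) → MISS  vc=[]
1: 0xe2 (blk 14, set 2) → L1-HIT  vc=[]
2: 0xea (blk 14, set 2) → L1-HIT  vc=[]
3: 0x1bc (blk 27, set 3) → MISS  vc=[]
4: 0xe1 (blk 14, set 2) → L1-HIT  vc=[]
5: 0xe6 (blk 14, set 2) → L1-HIT  vc=[]
6: 0x7c (blk 7, set 3) → MISS  vc=[27]
7: 0x1f8 (blk 31, set 3) → MISS  vc=[27, 7]
8: 0x74 (blk 7, set 3) → VC-HIT  vc=[27, 31]
9: 0xba (blk 11, set 3) → MISS  vc=[27, 31, 7]
10: 0x72 (blk 7, set 3) → VC-HIT  vc=[27, 31, 11]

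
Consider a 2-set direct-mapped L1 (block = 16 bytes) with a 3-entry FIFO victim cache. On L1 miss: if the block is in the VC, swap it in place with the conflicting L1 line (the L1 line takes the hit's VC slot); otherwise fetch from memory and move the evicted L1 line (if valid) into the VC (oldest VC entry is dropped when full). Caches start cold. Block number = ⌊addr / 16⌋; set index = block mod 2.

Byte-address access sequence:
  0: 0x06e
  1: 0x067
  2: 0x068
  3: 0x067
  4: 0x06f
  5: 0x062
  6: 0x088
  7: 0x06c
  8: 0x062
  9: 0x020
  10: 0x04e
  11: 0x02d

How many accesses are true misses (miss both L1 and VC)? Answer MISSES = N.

MISSES = 4

#0 0x6e→b6/s0 MISS; vc=[]
#1 0x67→b6/s0 L1-HIT; vc=[]
#2 0x68→b6/s0 L1-HIT; vc=[]
#3 0x67→b6/s0 L1-HIT; vc=[]
#4 0x6f→b6/s0 L1-HIT; vc=[]
#5 0x62→b6/s0 L1-HIT; vc=[]
#6 0x88→b8/s0 MISS; vc=[6]
#7 0x6c→b6/s0 VC-HIT; vc=[8]
#8 0x62→b6/s0 L1-HIT; vc=[8]
#9 0x20→b2/s0 MISS; vc=[8,6]
#10 0x4e→b4/s0 MISS; vc=[8,6,2]
#11 0x2d→b2/s0 VC-HIT; vc=[8,6,4]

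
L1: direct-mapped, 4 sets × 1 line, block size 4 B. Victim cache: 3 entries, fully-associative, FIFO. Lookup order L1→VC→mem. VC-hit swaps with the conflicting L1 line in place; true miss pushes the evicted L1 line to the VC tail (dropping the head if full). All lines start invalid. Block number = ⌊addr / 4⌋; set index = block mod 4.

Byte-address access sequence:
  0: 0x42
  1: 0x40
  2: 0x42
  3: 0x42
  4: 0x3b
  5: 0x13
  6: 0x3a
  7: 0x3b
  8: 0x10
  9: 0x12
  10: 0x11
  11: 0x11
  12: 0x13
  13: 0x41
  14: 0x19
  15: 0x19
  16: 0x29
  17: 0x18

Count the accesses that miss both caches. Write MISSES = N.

#0 0x42→b16/s0 MISS; vc=[]
#1 0x40→b16/s0 L1-HIT; vc=[]
#2 0x42→b16/s0 L1-HIT; vc=[]
#3 0x42→b16/s0 L1-HIT; vc=[]
#4 0x3b→b14/s2 MISS; vc=[]
#5 0x13→b4/s0 MISS; vc=[16]
#6 0x3a→b14/s2 L1-HIT; vc=[16]
#7 0x3b→b14/s2 L1-HIT; vc=[16]
#8 0x10→b4/s0 L1-HIT; vc=[16]
#9 0x12→b4/s0 L1-HIT; vc=[16]
#10 0x11→b4/s0 L1-HIT; vc=[16]
#11 0x11→b4/s0 L1-HIT; vc=[16]
#12 0x13→b4/s0 L1-HIT; vc=[16]
#13 0x41→b16/s0 VC-HIT; vc=[4]
#14 0x19→b6/s2 MISS; vc=[4,14]
#15 0x19→b6/s2 L1-HIT; vc=[4,14]
#16 0x29→b10/s2 MISS; vc=[4,14,6]
#17 0x18→b6/s2 VC-HIT; vc=[4,14,10]

MISSES = 5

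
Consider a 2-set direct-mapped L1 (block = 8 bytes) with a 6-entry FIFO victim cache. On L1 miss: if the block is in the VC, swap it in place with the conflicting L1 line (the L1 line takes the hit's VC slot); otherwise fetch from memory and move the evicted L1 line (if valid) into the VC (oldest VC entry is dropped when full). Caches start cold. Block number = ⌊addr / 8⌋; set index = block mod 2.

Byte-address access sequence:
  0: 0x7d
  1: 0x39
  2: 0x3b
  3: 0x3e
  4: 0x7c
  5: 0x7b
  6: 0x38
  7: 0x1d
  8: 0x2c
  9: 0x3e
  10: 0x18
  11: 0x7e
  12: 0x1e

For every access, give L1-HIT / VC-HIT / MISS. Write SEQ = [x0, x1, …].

SEQ = [MISS, MISS, L1-HIT, L1-HIT, VC-HIT, L1-HIT, VC-HIT, MISS, MISS, VC-HIT, VC-HIT, VC-HIT, VC-HIT]

  [0] addr=0x7d blk=15 s=1: MISS | VC []
  [1] addr=0x39 blk=7 s=1: MISS | VC [15]
  [2] addr=0x3b blk=7 s=1: L1-HIT | VC [15]
  [3] addr=0x3e blk=7 s=1: L1-HIT | VC [15]
  [4] addr=0x7c blk=15 s=1: VC-HIT | VC [7]
  [5] addr=0x7b blk=15 s=1: L1-HIT | VC [7]
  [6] addr=0x38 blk=7 s=1: VC-HIT | VC [15]
  [7] addr=0x1d blk=3 s=1: MISS | VC [15, 7]
  [8] addr=0x2c blk=5 s=1: MISS | VC [15, 7, 3]
  [9] addr=0x3e blk=7 s=1: VC-HIT | VC [15, 5, 3]
  [10] addr=0x18 blk=3 s=1: VC-HIT | VC [15, 5, 7]
  [11] addr=0x7e blk=15 s=1: VC-HIT | VC [3, 5, 7]
  [12] addr=0x1e blk=3 s=1: VC-HIT | VC [15, 5, 7]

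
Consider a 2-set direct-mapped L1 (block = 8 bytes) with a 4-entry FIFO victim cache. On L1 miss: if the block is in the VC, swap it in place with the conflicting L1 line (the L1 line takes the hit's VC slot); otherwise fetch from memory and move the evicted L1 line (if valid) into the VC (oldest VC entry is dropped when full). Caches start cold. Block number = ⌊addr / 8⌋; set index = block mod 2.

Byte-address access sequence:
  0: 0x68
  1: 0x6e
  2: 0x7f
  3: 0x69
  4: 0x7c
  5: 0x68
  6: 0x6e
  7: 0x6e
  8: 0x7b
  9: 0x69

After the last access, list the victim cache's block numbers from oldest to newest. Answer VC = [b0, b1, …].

VC = [15]

#0 0x68→b13/s1 MISS; vc=[]
#1 0x6e→b13/s1 L1-HIT; vc=[]
#2 0x7f→b15/s1 MISS; vc=[13]
#3 0x69→b13/s1 VC-HIT; vc=[15]
#4 0x7c→b15/s1 VC-HIT; vc=[13]
#5 0x68→b13/s1 VC-HIT; vc=[15]
#6 0x6e→b13/s1 L1-HIT; vc=[15]
#7 0x6e→b13/s1 L1-HIT; vc=[15]
#8 0x7b→b15/s1 VC-HIT; vc=[13]
#9 0x69→b13/s1 VC-HIT; vc=[15]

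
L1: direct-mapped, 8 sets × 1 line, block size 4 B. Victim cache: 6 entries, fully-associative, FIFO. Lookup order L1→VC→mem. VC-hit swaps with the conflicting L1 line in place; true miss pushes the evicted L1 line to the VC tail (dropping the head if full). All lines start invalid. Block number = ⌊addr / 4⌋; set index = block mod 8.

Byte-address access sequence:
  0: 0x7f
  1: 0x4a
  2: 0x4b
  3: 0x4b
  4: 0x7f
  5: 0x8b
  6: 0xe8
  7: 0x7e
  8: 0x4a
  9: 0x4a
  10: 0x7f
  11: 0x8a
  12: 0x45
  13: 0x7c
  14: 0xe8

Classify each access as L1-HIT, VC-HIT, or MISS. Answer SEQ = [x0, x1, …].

SEQ = [MISS, MISS, L1-HIT, L1-HIT, L1-HIT, MISS, MISS, L1-HIT, VC-HIT, L1-HIT, L1-HIT, VC-HIT, MISS, L1-HIT, VC-HIT]

  [0] addr=0x7f blk=31 s=7: MISS | VC []
  [1] addr=0x4a blk=18 s=2: MISS | VC []
  [2] addr=0x4b blk=18 s=2: L1-HIT | VC []
  [3] addr=0x4b blk=18 s=2: L1-HIT | VC []
  [4] addr=0x7f blk=31 s=7: L1-HIT | VC []
  [5] addr=0x8b blk=34 s=2: MISS | VC [18]
  [6] addr=0xe8 blk=58 s=2: MISS | VC [18, 34]
  [7] addr=0x7e blk=31 s=7: L1-HIT | VC [18, 34]
  [8] addr=0x4a blk=18 s=2: VC-HIT | VC [58, 34]
  [9] addr=0x4a blk=18 s=2: L1-HIT | VC [58, 34]
  [10] addr=0x7f blk=31 s=7: L1-HIT | VC [58, 34]
  [11] addr=0x8a blk=34 s=2: VC-HIT | VC [58, 18]
  [12] addr=0x45 blk=17 s=1: MISS | VC [58, 18]
  [13] addr=0x7c blk=31 s=7: L1-HIT | VC [58, 18]
  [14] addr=0xe8 blk=58 s=2: VC-HIT | VC [34, 18]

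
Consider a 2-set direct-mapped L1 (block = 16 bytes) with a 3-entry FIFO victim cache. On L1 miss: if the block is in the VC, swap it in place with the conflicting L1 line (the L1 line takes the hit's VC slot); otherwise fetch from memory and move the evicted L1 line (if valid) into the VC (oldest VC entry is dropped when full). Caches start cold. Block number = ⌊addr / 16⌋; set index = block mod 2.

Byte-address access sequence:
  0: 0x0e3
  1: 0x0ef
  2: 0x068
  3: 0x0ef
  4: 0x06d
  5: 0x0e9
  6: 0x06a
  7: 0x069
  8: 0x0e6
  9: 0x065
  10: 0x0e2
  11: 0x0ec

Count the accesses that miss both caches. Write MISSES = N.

MISSES = 2

#0 0xe3→b14/s0 MISS; vc=[]
#1 0xef→b14/s0 L1-HIT; vc=[]
#2 0x68→b6/s0 MISS; vc=[14]
#3 0xef→b14/s0 VC-HIT; vc=[6]
#4 0x6d→b6/s0 VC-HIT; vc=[14]
#5 0xe9→b14/s0 VC-HIT; vc=[6]
#6 0x6a→b6/s0 VC-HIT; vc=[14]
#7 0x69→b6/s0 L1-HIT; vc=[14]
#8 0xe6→b14/s0 VC-HIT; vc=[6]
#9 0x65→b6/s0 VC-HIT; vc=[14]
#10 0xe2→b14/s0 VC-HIT; vc=[6]
#11 0xec→b14/s0 L1-HIT; vc=[6]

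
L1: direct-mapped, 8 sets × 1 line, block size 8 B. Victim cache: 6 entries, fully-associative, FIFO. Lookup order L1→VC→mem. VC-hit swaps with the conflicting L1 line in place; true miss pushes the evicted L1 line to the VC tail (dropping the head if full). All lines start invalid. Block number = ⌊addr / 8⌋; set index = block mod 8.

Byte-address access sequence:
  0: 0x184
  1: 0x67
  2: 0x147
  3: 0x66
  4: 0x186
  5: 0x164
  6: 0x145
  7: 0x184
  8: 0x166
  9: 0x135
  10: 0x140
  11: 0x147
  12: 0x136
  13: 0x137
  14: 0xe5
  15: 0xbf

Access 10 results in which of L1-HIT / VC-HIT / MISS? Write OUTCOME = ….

0: 0x184 (blk 48, set 0) → MISS  vc=[]
1: 0x67 (blk 12, set 4) → MISS  vc=[]
2: 0x147 (blk 40, set 0) → MISS  vc=[48]
3: 0x66 (blk 12, set 4) → L1-HIT  vc=[48]
4: 0x186 (blk 48, set 0) → VC-HIT  vc=[40]
5: 0x164 (blk 44, set 4) → MISS  vc=[40, 12]
6: 0x145 (blk 40, set 0) → VC-HIT  vc=[48, 12]
7: 0x184 (blk 48, set 0) → VC-HIT  vc=[40, 12]
8: 0x166 (blk 44, set 4) → L1-HIT  vc=[40, 12]
9: 0x135 (blk 38, set 6) → MISS  vc=[40, 12]
10: 0x140 (blk 40, set 0) → VC-HIT  vc=[48, 12]
11: 0x147 (blk 40, set 0) → L1-HIT  vc=[48, 12]
12: 0x136 (blk 38, set 6) → L1-HIT  vc=[48, 12]
13: 0x137 (blk 38, set 6) → L1-HIT  vc=[48, 12]
14: 0xe5 (blk 28, set 4) → MISS  vc=[48, 12, 44]
15: 0xbf (blk 23, set 7) → MISS  vc=[48, 12, 44]

OUTCOME = VC-HIT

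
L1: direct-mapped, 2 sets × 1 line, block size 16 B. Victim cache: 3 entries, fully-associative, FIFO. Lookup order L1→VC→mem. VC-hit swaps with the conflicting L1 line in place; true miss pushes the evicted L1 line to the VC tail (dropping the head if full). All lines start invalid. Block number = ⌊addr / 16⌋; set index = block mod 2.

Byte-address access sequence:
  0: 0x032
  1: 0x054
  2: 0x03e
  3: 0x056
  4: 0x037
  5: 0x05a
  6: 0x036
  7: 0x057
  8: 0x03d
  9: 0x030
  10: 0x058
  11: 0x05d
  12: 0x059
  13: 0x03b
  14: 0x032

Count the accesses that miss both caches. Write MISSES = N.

  [0] addr=0x32 blk=3 s=1: MISS | VC []
  [1] addr=0x54 blk=5 s=1: MISS | VC [3]
  [2] addr=0x3e blk=3 s=1: VC-HIT | VC [5]
  [3] addr=0x56 blk=5 s=1: VC-HIT | VC [3]
  [4] addr=0x37 blk=3 s=1: VC-HIT | VC [5]
  [5] addr=0x5a blk=5 s=1: VC-HIT | VC [3]
  [6] addr=0x36 blk=3 s=1: VC-HIT | VC [5]
  [7] addr=0x57 blk=5 s=1: VC-HIT | VC [3]
  [8] addr=0x3d blk=3 s=1: VC-HIT | VC [5]
  [9] addr=0x30 blk=3 s=1: L1-HIT | VC [5]
  [10] addr=0x58 blk=5 s=1: VC-HIT | VC [3]
  [11] addr=0x5d blk=5 s=1: L1-HIT | VC [3]
  [12] addr=0x59 blk=5 s=1: L1-HIT | VC [3]
  [13] addr=0x3b blk=3 s=1: VC-HIT | VC [5]
  [14] addr=0x32 blk=3 s=1: L1-HIT | VC [5]

MISSES = 2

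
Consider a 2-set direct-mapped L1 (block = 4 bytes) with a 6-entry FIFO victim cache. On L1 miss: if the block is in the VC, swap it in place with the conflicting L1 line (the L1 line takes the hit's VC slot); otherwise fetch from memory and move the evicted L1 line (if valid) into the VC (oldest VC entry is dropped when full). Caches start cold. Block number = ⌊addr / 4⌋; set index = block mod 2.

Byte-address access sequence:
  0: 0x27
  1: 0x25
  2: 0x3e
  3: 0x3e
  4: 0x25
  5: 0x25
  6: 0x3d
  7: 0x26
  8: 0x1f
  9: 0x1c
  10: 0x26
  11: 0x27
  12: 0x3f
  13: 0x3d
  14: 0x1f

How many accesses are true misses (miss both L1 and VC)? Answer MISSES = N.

MISSES = 3

  [0] addr=0x27 blk=9 s=1: MISS | VC []
  [1] addr=0x25 blk=9 s=1: L1-HIT | VC []
  [2] addr=0x3e blk=15 s=1: MISS | VC [9]
  [3] addr=0x3e blk=15 s=1: L1-HIT | VC [9]
  [4] addr=0x25 blk=9 s=1: VC-HIT | VC [15]
  [5] addr=0x25 blk=9 s=1: L1-HIT | VC [15]
  [6] addr=0x3d blk=15 s=1: VC-HIT | VC [9]
  [7] addr=0x26 blk=9 s=1: VC-HIT | VC [15]
  [8] addr=0x1f blk=7 s=1: MISS | VC [15, 9]
  [9] addr=0x1c blk=7 s=1: L1-HIT | VC [15, 9]
  [10] addr=0x26 blk=9 s=1: VC-HIT | VC [15, 7]
  [11] addr=0x27 blk=9 s=1: L1-HIT | VC [15, 7]
  [12] addr=0x3f blk=15 s=1: VC-HIT | VC [9, 7]
  [13] addr=0x3d blk=15 s=1: L1-HIT | VC [9, 7]
  [14] addr=0x1f blk=7 s=1: VC-HIT | VC [9, 15]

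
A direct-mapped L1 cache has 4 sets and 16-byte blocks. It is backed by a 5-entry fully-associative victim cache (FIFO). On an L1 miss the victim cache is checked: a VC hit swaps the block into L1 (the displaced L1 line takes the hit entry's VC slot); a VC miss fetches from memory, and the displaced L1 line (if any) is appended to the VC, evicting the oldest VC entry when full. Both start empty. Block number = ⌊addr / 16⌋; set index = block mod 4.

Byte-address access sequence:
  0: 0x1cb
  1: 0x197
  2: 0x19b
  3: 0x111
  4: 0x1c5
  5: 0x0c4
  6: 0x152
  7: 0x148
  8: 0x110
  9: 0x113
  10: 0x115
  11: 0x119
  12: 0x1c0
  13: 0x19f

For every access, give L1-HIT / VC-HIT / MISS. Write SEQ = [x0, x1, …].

0: 0x1cb (blk 28, set 0) → MISS  vc=[]
1: 0x197 (blk 25, set 1) → MISS  vc=[]
2: 0x19b (blk 25, set 1) → L1-HIT  vc=[]
3: 0x111 (blk 17, set 1) → MISS  vc=[25]
4: 0x1c5 (blk 28, set 0) → L1-HIT  vc=[25]
5: 0xc4 (blk 12, set 0) → MISS  vc=[25, 28]
6: 0x152 (blk 21, set 1) → MISS  vc=[25, 28, 17]
7: 0x148 (blk 20, set 0) → MISS  vc=[25, 28, 17, 12]
8: 0x110 (blk 17, set 1) → VC-HIT  vc=[25, 28, 21, 12]
9: 0x113 (blk 17, set 1) → L1-HIT  vc=[25, 28, 21, 12]
10: 0x115 (blk 17, set 1) → L1-HIT  vc=[25, 28, 21, 12]
11: 0x119 (blk 17, set 1) → L1-HIT  vc=[25, 28, 21, 12]
12: 0x1c0 (blk 28, set 0) → VC-HIT  vc=[25, 20, 21, 12]
13: 0x19f (blk 25, set 1) → VC-HIT  vc=[17, 20, 21, 12]

SEQ = [MISS, MISS, L1-HIT, MISS, L1-HIT, MISS, MISS, MISS, VC-HIT, L1-HIT, L1-HIT, L1-HIT, VC-HIT, VC-HIT]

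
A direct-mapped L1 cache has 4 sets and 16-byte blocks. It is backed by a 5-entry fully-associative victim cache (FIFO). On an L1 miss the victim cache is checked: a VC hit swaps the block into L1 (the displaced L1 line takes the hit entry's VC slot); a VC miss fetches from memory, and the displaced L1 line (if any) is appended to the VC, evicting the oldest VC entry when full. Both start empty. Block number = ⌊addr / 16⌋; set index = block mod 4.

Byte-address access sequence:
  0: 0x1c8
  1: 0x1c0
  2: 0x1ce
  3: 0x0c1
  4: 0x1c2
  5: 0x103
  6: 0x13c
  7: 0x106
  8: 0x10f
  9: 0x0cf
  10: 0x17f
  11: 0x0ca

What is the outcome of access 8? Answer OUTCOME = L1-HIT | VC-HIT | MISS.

OUTCOME = L1-HIT

#0 0x1c8→b28/s0 MISS; vc=[]
#1 0x1c0→b28/s0 L1-HIT; vc=[]
#2 0x1ce→b28/s0 L1-HIT; vc=[]
#3 0xc1→b12/s0 MISS; vc=[28]
#4 0x1c2→b28/s0 VC-HIT; vc=[12]
#5 0x103→b16/s0 MISS; vc=[12,28]
#6 0x13c→b19/s3 MISS; vc=[12,28]
#7 0x106→b16/s0 L1-HIT; vc=[12,28]
#8 0x10f→b16/s0 L1-HIT; vc=[12,28]
#9 0xcf→b12/s0 VC-HIT; vc=[16,28]
#10 0x17f→b23/s3 MISS; vc=[16,28,19]
#11 0xca→b12/s0 L1-HIT; vc=[16,28,19]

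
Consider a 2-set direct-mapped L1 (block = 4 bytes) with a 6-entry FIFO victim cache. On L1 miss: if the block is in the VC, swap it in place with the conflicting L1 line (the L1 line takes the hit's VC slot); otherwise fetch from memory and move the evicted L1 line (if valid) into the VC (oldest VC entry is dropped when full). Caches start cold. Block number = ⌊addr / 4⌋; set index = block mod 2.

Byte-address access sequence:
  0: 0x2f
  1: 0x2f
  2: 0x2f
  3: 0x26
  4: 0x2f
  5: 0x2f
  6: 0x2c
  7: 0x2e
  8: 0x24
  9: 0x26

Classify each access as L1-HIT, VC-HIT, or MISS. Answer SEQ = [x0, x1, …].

  [0] addr=0x2f blk=11 s=1: MISS | VC []
  [1] addr=0x2f blk=11 s=1: L1-HIT | VC []
  [2] addr=0x2f blk=11 s=1: L1-HIT | VC []
  [3] addr=0x26 blk=9 s=1: MISS | VC [11]
  [4] addr=0x2f blk=11 s=1: VC-HIT | VC [9]
  [5] addr=0x2f blk=11 s=1: L1-HIT | VC [9]
  [6] addr=0x2c blk=11 s=1: L1-HIT | VC [9]
  [7] addr=0x2e blk=11 s=1: L1-HIT | VC [9]
  [8] addr=0x24 blk=9 s=1: VC-HIT | VC [11]
  [9] addr=0x26 blk=9 s=1: L1-HIT | VC [11]

SEQ = [MISS, L1-HIT, L1-HIT, MISS, VC-HIT, L1-HIT, L1-HIT, L1-HIT, VC-HIT, L1-HIT]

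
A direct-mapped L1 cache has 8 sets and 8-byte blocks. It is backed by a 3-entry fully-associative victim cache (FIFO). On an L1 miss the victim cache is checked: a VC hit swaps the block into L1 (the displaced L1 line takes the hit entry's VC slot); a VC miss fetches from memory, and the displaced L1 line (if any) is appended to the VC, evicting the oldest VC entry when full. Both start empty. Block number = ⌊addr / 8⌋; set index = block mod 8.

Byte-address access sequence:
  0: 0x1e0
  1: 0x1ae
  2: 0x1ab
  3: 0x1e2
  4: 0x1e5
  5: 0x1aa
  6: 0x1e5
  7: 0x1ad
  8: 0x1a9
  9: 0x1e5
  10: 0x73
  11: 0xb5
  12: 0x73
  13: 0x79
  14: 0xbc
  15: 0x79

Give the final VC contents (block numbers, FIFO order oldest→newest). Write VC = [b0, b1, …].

VC = [22, 23]

  [0] addr=0x1e0 blk=60 s=4: MISS | VC []
  [1] addr=0x1ae blk=53 s=5: MISS | VC []
  [2] addr=0x1ab blk=53 s=5: L1-HIT | VC []
  [3] addr=0x1e2 blk=60 s=4: L1-HIT | VC []
  [4] addr=0x1e5 blk=60 s=4: L1-HIT | VC []
  [5] addr=0x1aa blk=53 s=5: L1-HIT | VC []
  [6] addr=0x1e5 blk=60 s=4: L1-HIT | VC []
  [7] addr=0x1ad blk=53 s=5: L1-HIT | VC []
  [8] addr=0x1a9 blk=53 s=5: L1-HIT | VC []
  [9] addr=0x1e5 blk=60 s=4: L1-HIT | VC []
  [10] addr=0x73 blk=14 s=6: MISS | VC []
  [11] addr=0xb5 blk=22 s=6: MISS | VC [14]
  [12] addr=0x73 blk=14 s=6: VC-HIT | VC [22]
  [13] addr=0x79 blk=15 s=7: MISS | VC [22]
  [14] addr=0xbc blk=23 s=7: MISS | VC [22, 15]
  [15] addr=0x79 blk=15 s=7: VC-HIT | VC [22, 23]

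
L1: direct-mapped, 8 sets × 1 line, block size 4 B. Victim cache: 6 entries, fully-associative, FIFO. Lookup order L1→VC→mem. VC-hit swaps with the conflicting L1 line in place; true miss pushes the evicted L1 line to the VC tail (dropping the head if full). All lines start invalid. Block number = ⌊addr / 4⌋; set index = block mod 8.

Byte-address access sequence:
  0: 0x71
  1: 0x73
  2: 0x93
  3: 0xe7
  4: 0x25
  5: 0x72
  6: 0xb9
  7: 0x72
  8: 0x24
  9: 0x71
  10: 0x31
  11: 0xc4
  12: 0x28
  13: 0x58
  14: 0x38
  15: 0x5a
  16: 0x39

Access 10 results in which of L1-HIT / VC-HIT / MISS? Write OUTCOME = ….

0: 0x71 (blk 28, set 4) → MISS  vc=[]
1: 0x73 (blk 28, set 4) → L1-HIT  vc=[]
2: 0x93 (blk 36, set 4) → MISS  vc=[28]
3: 0xe7 (blk 57, set 1) → MISS  vc=[28]
4: 0x25 (blk 9, set 1) → MISS  vc=[28, 57]
5: 0x72 (blk 28, set 4) → VC-HIT  vc=[36, 57]
6: 0xb9 (blk 46, set 6) → MISS  vc=[36, 57]
7: 0x72 (blk 28, set 4) → L1-HIT  vc=[36, 57]
8: 0x24 (blk 9, set 1) → L1-HIT  vc=[36, 57]
9: 0x71 (blk 28, set 4) → L1-HIT  vc=[36, 57]
10: 0x31 (blk 12, set 4) → MISS  vc=[36, 57, 28]
11: 0xc4 (blk 49, set 1) → MISS  vc=[36, 57, 28, 9]
12: 0x28 (blk 10, set 2) → MISS  vc=[36, 57, 28, 9]
13: 0x58 (blk 22, set 6) → MISS  vc=[36, 57, 28, 9, 46]
14: 0x38 (blk 14, set 6) → MISS  vc=[36, 57, 28, 9, 46, 22]
15: 0x5a (blk 22, set 6) → VC-HIT  vc=[36, 57, 28, 9, 46, 14]
16: 0x39 (blk 14, set 6) → VC-HIT  vc=[36, 57, 28, 9, 46, 22]

OUTCOME = MISS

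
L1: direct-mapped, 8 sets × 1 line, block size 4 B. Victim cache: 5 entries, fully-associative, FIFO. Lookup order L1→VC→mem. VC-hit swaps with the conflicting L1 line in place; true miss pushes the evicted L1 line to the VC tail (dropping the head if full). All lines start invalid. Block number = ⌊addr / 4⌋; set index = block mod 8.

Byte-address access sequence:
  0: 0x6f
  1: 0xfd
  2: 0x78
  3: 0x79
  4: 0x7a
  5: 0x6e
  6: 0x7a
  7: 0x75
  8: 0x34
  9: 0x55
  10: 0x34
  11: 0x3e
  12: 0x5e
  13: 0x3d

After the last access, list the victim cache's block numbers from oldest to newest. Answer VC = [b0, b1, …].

  [0] addr=0x6f blk=27 s=3: MISS | VC []
  [1] addr=0xfd blk=63 s=7: MISS | VC []
  [2] addr=0x78 blk=30 s=6: MISS | VC []
  [3] addr=0x79 blk=30 s=6: L1-HIT | VC []
  [4] addr=0x7a blk=30 s=6: L1-HIT | VC []
  [5] addr=0x6e blk=27 s=3: L1-HIT | VC []
  [6] addr=0x7a blk=30 s=6: L1-HIT | VC []
  [7] addr=0x75 blk=29 s=5: MISS | VC []
  [8] addr=0x34 blk=13 s=5: MISS | VC [29]
  [9] addr=0x55 blk=21 s=5: MISS | VC [29, 13]
  [10] addr=0x34 blk=13 s=5: VC-HIT | VC [29, 21]
  [11] addr=0x3e blk=15 s=7: MISS | VC [29, 21, 63]
  [12] addr=0x5e blk=23 s=7: MISS | VC [29, 21, 63, 15]
  [13] addr=0x3d blk=15 s=7: VC-HIT | VC [29, 21, 63, 23]

VC = [29, 21, 63, 23]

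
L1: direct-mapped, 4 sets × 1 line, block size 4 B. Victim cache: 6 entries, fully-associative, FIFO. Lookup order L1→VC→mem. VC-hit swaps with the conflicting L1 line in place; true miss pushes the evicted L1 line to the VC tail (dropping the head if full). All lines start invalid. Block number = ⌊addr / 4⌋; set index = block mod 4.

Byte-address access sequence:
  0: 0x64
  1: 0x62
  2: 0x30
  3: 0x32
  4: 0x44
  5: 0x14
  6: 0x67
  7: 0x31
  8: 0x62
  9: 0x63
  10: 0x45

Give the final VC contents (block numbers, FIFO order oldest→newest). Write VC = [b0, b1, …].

VC = [12, 5, 25]

0: 0x64 (blk 25, set 1) → MISS  vc=[]
1: 0x62 (blk 24, set 0) → MISS  vc=[]
2: 0x30 (blk 12, set 0) → MISS  vc=[24]
3: 0x32 (blk 12, set 0) → L1-HIT  vc=[24]
4: 0x44 (blk 17, set 1) → MISS  vc=[24, 25]
5: 0x14 (blk 5, set 1) → MISS  vc=[24, 25, 17]
6: 0x67 (blk 25, set 1) → VC-HIT  vc=[24, 5, 17]
7: 0x31 (blk 12, set 0) → L1-HIT  vc=[24, 5, 17]
8: 0x62 (blk 24, set 0) → VC-HIT  vc=[12, 5, 17]
9: 0x63 (blk 24, set 0) → L1-HIT  vc=[12, 5, 17]
10: 0x45 (blk 17, set 1) → VC-HIT  vc=[12, 5, 25]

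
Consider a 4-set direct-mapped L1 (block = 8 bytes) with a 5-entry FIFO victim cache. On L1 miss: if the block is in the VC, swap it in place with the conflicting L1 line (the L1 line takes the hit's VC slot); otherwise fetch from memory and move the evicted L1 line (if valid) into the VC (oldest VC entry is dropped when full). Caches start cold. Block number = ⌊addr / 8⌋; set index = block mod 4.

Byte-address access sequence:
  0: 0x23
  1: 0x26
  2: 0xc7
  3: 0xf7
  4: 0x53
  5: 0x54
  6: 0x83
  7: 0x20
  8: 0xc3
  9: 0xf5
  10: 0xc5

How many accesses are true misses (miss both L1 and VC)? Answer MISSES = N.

0: 0x23 (blk 4, set 0) → MISS  vc=[]
1: 0x26 (blk 4, set 0) → L1-HIT  vc=[]
2: 0xc7 (blk 24, set 0) → MISS  vc=[4]
3: 0xf7 (blk 30, set 2) → MISS  vc=[4]
4: 0x53 (blk 10, set 2) → MISS  vc=[4, 30]
5: 0x54 (blk 10, set 2) → L1-HIT  vc=[4, 30]
6: 0x83 (blk 16, set 0) → MISS  vc=[4, 30, 24]
7: 0x20 (blk 4, set 0) → VC-HIT  vc=[16, 30, 24]
8: 0xc3 (blk 24, set 0) → VC-HIT  vc=[16, 30, 4]
9: 0xf5 (blk 30, set 2) → VC-HIT  vc=[16, 10, 4]
10: 0xc5 (blk 24, set 0) → L1-HIT  vc=[16, 10, 4]

MISSES = 5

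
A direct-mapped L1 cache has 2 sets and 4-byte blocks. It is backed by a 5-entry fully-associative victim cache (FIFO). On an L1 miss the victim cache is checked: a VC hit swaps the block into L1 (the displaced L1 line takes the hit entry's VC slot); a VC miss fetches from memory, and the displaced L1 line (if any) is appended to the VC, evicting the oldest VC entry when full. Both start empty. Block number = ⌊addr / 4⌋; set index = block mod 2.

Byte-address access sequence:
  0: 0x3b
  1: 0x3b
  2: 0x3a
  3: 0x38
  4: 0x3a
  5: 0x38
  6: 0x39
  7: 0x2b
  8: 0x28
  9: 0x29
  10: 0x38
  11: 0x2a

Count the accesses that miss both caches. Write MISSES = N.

MISSES = 2

  [0] addr=0x3b blk=14 s=0: MISS | VC []
  [1] addr=0x3b blk=14 s=0: L1-HIT | VC []
  [2] addr=0x3a blk=14 s=0: L1-HIT | VC []
  [3] addr=0x38 blk=14 s=0: L1-HIT | VC []
  [4] addr=0x3a blk=14 s=0: L1-HIT | VC []
  [5] addr=0x38 blk=14 s=0: L1-HIT | VC []
  [6] addr=0x39 blk=14 s=0: L1-HIT | VC []
  [7] addr=0x2b blk=10 s=0: MISS | VC [14]
  [8] addr=0x28 blk=10 s=0: L1-HIT | VC [14]
  [9] addr=0x29 blk=10 s=0: L1-HIT | VC [14]
  [10] addr=0x38 blk=14 s=0: VC-HIT | VC [10]
  [11] addr=0x2a blk=10 s=0: VC-HIT | VC [14]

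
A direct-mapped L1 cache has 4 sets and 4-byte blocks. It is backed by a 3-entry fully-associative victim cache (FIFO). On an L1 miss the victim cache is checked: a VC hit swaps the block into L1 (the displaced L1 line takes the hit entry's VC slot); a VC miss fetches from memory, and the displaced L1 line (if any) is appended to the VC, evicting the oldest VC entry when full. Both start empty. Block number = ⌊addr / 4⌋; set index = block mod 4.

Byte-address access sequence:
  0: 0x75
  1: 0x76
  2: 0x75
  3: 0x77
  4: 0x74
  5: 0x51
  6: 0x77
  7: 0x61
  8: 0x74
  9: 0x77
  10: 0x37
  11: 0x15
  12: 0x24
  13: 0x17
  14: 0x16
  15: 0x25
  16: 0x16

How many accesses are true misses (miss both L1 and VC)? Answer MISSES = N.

  [0] addr=0x75 blk=29 s=1: MISS | VC []
  [1] addr=0x76 blk=29 s=1: L1-HIT | VC []
  [2] addr=0x75 blk=29 s=1: L1-HIT | VC []
  [3] addr=0x77 blk=29 s=1: L1-HIT | VC []
  [4] addr=0x74 blk=29 s=1: L1-HIT | VC []
  [5] addr=0x51 blk=20 s=0: MISS | VC []
  [6] addr=0x77 blk=29 s=1: L1-HIT | VC []
  [7] addr=0x61 blk=24 s=0: MISS | VC [20]
  [8] addr=0x74 blk=29 s=1: L1-HIT | VC [20]
  [9] addr=0x77 blk=29 s=1: L1-HIT | VC [20]
  [10] addr=0x37 blk=13 s=1: MISS | VC [20, 29]
  [11] addr=0x15 blk=5 s=1: MISS | VC [20, 29, 13]
  [12] addr=0x24 blk=9 s=1: MISS | VC [29, 13, 5]
  [13] addr=0x17 blk=5 s=1: VC-HIT | VC [29, 13, 9]
  [14] addr=0x16 blk=5 s=1: L1-HIT | VC [29, 13, 9]
  [15] addr=0x25 blk=9 s=1: VC-HIT | VC [29, 13, 5]
  [16] addr=0x16 blk=5 s=1: VC-HIT | VC [29, 13, 9]

MISSES = 6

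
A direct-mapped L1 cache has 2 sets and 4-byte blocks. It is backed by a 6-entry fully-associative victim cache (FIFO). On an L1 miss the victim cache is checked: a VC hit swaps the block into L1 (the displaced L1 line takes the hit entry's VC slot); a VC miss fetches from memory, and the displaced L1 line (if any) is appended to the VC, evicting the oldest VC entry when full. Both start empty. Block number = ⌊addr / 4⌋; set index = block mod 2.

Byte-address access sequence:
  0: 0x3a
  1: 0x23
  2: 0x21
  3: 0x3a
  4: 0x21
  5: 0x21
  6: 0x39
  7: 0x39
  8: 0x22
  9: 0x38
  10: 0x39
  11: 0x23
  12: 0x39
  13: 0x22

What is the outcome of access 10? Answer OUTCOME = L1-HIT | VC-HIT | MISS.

OUTCOME = L1-HIT

0: 0x3a (blk 14, set 0) → MISS  vc=[]
1: 0x23 (blk 8, set 0) → MISS  vc=[14]
2: 0x21 (blk 8, set 0) → L1-HIT  vc=[14]
3: 0x3a (blk 14, set 0) → VC-HIT  vc=[8]
4: 0x21 (blk 8, set 0) → VC-HIT  vc=[14]
5: 0x21 (blk 8, set 0) → L1-HIT  vc=[14]
6: 0x39 (blk 14, set 0) → VC-HIT  vc=[8]
7: 0x39 (blk 14, set 0) → L1-HIT  vc=[8]
8: 0x22 (blk 8, set 0) → VC-HIT  vc=[14]
9: 0x38 (blk 14, set 0) → VC-HIT  vc=[8]
10: 0x39 (blk 14, set 0) → L1-HIT  vc=[8]
11: 0x23 (blk 8, set 0) → VC-HIT  vc=[14]
12: 0x39 (blk 14, set 0) → VC-HIT  vc=[8]
13: 0x22 (blk 8, set 0) → VC-HIT  vc=[14]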